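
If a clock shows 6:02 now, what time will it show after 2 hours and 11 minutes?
Starting time: 6:02
Adding 11 minutes to 2 minutes: 2 + 11 = 13 minutes
Adding 2 hours: 6 + 2 = 8
Final time: 8:13

Final answer: 8:13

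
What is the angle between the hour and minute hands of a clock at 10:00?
Hour hand position: 10 x 30 + 0 x 0.5 = 300 degrees
Minute hand position: 0 x 6 = 0 degrees
Difference: |300 - 0| = 300 degrees
Since 300 > 180, the smaller angle is 360 - 300 = 60 degrees

Final answer: 60 degrees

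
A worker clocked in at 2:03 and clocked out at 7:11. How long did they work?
From 2:03 to 7:11:
(7 x 60 + 11) - (2 x 60 + 3) = 431 - 123 = 308 minutes
= 5 hours and 8 minutes

Final answer: 5 hours and 8 minutes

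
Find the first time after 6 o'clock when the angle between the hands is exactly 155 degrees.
At t minutes past 6:00, the hour hand is at 30 x 6 + 0.5t degrees and the minute hand is at 6t degrees.
The smaller angle between them is 155 degrees when |30H - 5.5t| = 155 or |30H - 5.5t| = 205.
With H = 6, solve 30 x 6 - 5.5t = +/- target for each target:
  t = (30 x 6 - 155) / 5.5 = 4.55
  t = (30 x 6 + 155) / 5.5 = 60.91 (outside (0, 60))
  t = (30 x 6 - 205) / 5.5 = -4.55 (outside (0, 60))
  t = (30 x 6 + 205) / 5.5 = 70 (outside (0, 60))
Valid solutions in (0, 60): {4.55} minutes.
The first occurrence is t = 4.55 minutes.
The hands form a 155-degree angle at 4.55 minutes past 6:00.

Final answer: 4.55 minutes past 6:00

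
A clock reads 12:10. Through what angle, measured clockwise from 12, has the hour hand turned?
The hour hand moves 30 degrees per hour and 0.5 degrees per minute.
At 12:10: (0) x 30 + 10 x 0.5 = 0 + 5 = 5 degrees

Final answer: 5 degrees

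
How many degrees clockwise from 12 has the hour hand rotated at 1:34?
The hour hand moves 30 degrees per hour and 0.5 degrees per minute.
At 1:34: (1) x 30 + 34 x 0.5 = 30 + 17 = 47 degrees

Final answer: 47 degrees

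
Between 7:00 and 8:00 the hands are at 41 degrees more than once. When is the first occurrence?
At t minutes past 7:00, the hour hand is at 30 x 7 + 0.5t degrees and the minute hand is at 6t degrees.
The smaller angle between them is 41 degrees when |30H - 5.5t| = 41 or |30H - 5.5t| = 319.
With H = 7, solve 30 x 7 - 5.5t = +/- target for each target:
  t = (30 x 7 - 41) / 5.5 = 30.73
  t = (30 x 7 + 41) / 5.5 = 45.64
  t = (30 x 7 - 319) / 5.5 = -19.82 (outside (0, 60))
  t = (30 x 7 + 319) / 5.5 = 96.18 (outside (0, 60))
Valid solutions in (0, 60): {30.73, 45.64} minutes.
The first occurrence is t = 30.73 minutes.
The hands form a 41-degree angle at 30.73 minutes past 7:00.

Final answer: 30.73 minutes past 7:00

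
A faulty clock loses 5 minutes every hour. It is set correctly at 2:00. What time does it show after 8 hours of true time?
For every 60 true minutes, the faulty clock advances 60 - 5 = 55 minutes.
True elapsed: 8 hours = 480 minutes.
Faulty clock advances: 480 x 55/60 = 440 minutes (drift: 40 minutes behind).
Shown time: 2:00 + 440 minutes = 9:20.

Final answer: 9:20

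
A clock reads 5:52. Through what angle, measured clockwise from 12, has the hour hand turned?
The hour hand moves 30 degrees per hour and 0.5 degrees per minute.
At 5:52: (5) x 30 + 52 x 0.5 = 150 + 26 = 176 degrees

Final answer: 176 degrees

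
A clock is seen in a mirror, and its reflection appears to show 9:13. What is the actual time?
Reflection across the vertical (12-6) axis maps a hand at angle A degrees to (360 - A) degrees, which sends a reading of T minutes past 12:00 to (720 - T) minutes past 12:00.
Mirror reads 9:13 = 553 minutes past 12:00.
Actual time: (720 - 553) mod 720 = 167 minutes = 2:47.

Final answer: 2:47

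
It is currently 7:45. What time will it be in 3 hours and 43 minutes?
Starting time: 7:45
Adding 43 minutes to 45 minutes: 45 + 43 = 88 minutes = 1 hour and 28 minutes
Adding 3 hours: 7 + 3 + 1 (carry) = 11
Final time: 11:28

Final answer: 11:28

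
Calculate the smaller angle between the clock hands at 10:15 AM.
Hour hand position: 10 x 30 + 15 x 0.5 = 307.5 degrees
Minute hand position: 15 x 6 = 90 degrees
Difference: |307.5 - 90| = 217.5 degrees
Since 217.5 > 180, the smaller angle is 360 - 217.5 = 142.5 degrees

Final answer: 142.5 degrees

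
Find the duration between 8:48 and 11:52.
From 8:48 to 11:52:
(11 x 60 + 52) - (8 x 60 + 48) = 712 - 528 = 184 minutes
= 3 hours and 4 minutes

Final answer: 3 hours and 4 minutes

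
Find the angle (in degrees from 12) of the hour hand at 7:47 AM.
The hour hand moves 30 degrees per hour and 0.5 degrees per minute.
At 7:47: (7) x 30 + 47 x 0.5 = 210 + 23.5 = 233.5 degrees

Final answer: 233.5 degrees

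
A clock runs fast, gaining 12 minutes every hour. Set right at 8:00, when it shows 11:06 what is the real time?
For every 60 true minutes, the faulty clock advances 72 minutes, so 1 faulty-clock minute corresponds to 60/72 true minutes.
From 8:00 to 11:06 on the faulty dial is 186 minutes.
True elapsed: 186 x 60/72 = 155 minutes = 2 hours and 35 minutes.
True time: 8:00 + 2 hours and 35 minutes = 10:35.

Final answer: 10:35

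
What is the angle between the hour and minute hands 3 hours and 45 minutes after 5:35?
First find the time 3 hours and 45 minutes after 5:35.
Total minutes: 5 x 60 + 35 + 3 x 60 + 45 = 560.
560 mod 720 = 560 minutes = 9:20.
Now compute the angle at 9:20:
Hour hand: 9 x 30 + 20 x 0.5 = 280 degrees
Minute hand: 20 x 6 = 120 degrees
Difference: |280 - 120| = 160 degrees
The angle is 160 degrees

Final answer: 160 degrees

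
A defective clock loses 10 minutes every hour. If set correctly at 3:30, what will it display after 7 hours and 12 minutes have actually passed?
For every 60 true minutes, the faulty clock advances 60 - 10 = 50 minutes.
True elapsed: 7 hours and 12 minutes = 432 minutes.
Faulty clock advances: 432 x 50/60 = 360 minutes (drift: 72 minutes behind).
Shown time: 3:30 + 360 minutes = 9:30.

Final answer: 9:30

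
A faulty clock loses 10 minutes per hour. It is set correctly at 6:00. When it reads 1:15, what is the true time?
For every 60 true minutes, the faulty clock advances 50 minutes, so 1 faulty-clock minute corresponds to 60/50 true minutes.
From 6:00 to 1:15 on the faulty dial is 435 minutes.
True elapsed: 435 x 60/50 = 522 minutes = 8 hours and 42 minutes.
True time: 6:00 + 8 hours and 42 minutes = 2:42.

Final answer: 2:42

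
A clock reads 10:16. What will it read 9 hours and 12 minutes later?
Starting time: 10:16
Adding 12 minutes to 16 minutes: 16 + 12 = 28 minutes
Adding 9 hours: 10 + 9 = 19 - 12 = 7
Final time: 7:28

Final answer: 7:28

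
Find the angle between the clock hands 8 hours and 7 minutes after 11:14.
First find the time 8 hours and 7 minutes after 11:14.
Total minutes: 11 x 60 + 14 + 8 x 60 + 7 = 1161.
1161 mod 720 = 441 minutes = 7:21.
Now compute the angle at 7:21:
Hour hand: 7 x 30 + 21 x 0.5 = 220.5 degrees
Minute hand: 21 x 6 = 126 degrees
Difference: |220.5 - 126| = 94.5 degrees
The angle is 94.5 degrees

Final answer: 94.5 degrees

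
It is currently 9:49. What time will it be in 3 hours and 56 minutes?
Starting time: 9:49
Adding 56 minutes to 49 minutes: 49 + 56 = 105 minutes = 1 hour and 45 minutes
Adding 3 hours: 9 + 3 + 1 (carry) = 13 - 12 = 1
Final time: 1:45

Final answer: 1:45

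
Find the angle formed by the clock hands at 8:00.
Hour hand position: 8 x 30 + 0 x 0.5 = 240 degrees
Minute hand position: 0 x 6 = 0 degrees
Difference: |240 - 0| = 240 degrees
Since 240 > 180, the smaller angle is 360 - 240 = 120 degrees

Final answer: 120 degrees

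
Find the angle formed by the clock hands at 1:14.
Hour hand position: 1 x 30 + 14 x 0.5 = 37 degrees
Minute hand position: 14 x 6 = 84 degrees
Difference: |37 - 84| = 47 degrees
The angle between the hands is 47 degrees

Final answer: 47 degrees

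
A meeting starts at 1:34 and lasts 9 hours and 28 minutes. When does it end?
Starting time: 1:34
Adding 28 minutes to 34 minutes: 34 + 28 = 62 minutes = 1 hour and 2 minutes
Adding 9 hours: 1 + 9 + 1 (carry) = 11
Final time: 11:02

Final answer: 11:02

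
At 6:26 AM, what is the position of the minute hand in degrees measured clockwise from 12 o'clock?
The minute hand moves 6 degrees per minute.
At 6:26: 26 x 6 = 156 degrees

Final answer: 156 degrees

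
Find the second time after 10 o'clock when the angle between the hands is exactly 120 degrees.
At t minutes past 10:00, the hour hand is at 30 x 10 + 0.5t degrees and the minute hand is at 6t degrees.
The smaller angle between them is 120 degrees when |30H - 5.5t| = 120 or |30H - 5.5t| = 240.
With H = 10, solve 30 x 10 - 5.5t = +/- target for each target:
  t = (30 x 10 - 120) / 5.5 = 32.73
  t = (30 x 10 + 120) / 5.5 = 76.36 (outside (0, 60))
  t = (30 x 10 - 240) / 5.5 = 10.91
  t = (30 x 10 + 240) / 5.5 = 98.18 (outside (0, 60))
Valid solutions in (0, 60): {10.91, 32.73} minutes.
The second occurrence is t = 32.73 minutes.
The hands form a 120-degree angle at 32.73 minutes past 10:00.

Final answer: 32.73 minutes past 10:00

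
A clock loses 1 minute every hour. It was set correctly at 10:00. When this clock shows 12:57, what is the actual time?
For every 60 true minutes, the faulty clock advances 59 minutes, so 1 faulty-clock minute corresponds to 60/59 true minutes.
From 10:00 to 12:57 on the faulty dial is 177 minutes.
True elapsed: 177 x 60/59 = 180 minutes = 3 hours.
True time: 10:00 + 3 hours = 1:00.

Final answer: 1:00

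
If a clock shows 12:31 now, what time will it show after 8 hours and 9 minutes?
Starting time: 12:31
Adding 9 minutes to 31 minutes: 31 + 9 = 40 minutes
Adding 8 hours: 12 + 8 = 20 - 12 = 8
Final time: 8:40

Final answer: 8:40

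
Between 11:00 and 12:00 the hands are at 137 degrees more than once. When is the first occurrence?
At t minutes past 11:00, the hour hand is at 30 x 11 + 0.5t degrees and the minute hand is at 6t degrees.
The smaller angle between them is 137 degrees when |30H - 5.5t| = 137 or |30H - 5.5t| = 223.
With H = 11, solve 30 x 11 - 5.5t = +/- target for each target:
  t = (30 x 11 - 137) / 5.5 = 35.09
  t = (30 x 11 + 137) / 5.5 = 84.91 (outside (0, 60))
  t = (30 x 11 - 223) / 5.5 = 19.45
  t = (30 x 11 + 223) / 5.5 = 100.55 (outside (0, 60))
Valid solutions in (0, 60): {19.45, 35.09} minutes.
The first occurrence is t = 19.45 minutes.
The hands form a 137-degree angle at 19.45 minutes past 11:00.

Final answer: 19.45 minutes past 11:00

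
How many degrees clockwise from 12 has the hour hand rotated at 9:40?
The hour hand moves 30 degrees per hour and 0.5 degrees per minute.
At 9:40: (9) x 30 + 40 x 0.5 = 270 + 20 = 290 degrees

Final answer: 290 degrees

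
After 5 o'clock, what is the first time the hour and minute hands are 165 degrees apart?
At t minutes past 5:00, the hour hand is at 30 x 5 + 0.5t degrees and the minute hand is at 6t degrees.
The smaller angle between them is 165 degrees when |30H - 5.5t| = 165 or |30H - 5.5t| = 195.
With H = 5, solve 30 x 5 - 5.5t = +/- target for each target:
  t = (30 x 5 - 165) / 5.5 = -2.73 (outside (0, 60))
  t = (30 x 5 + 165) / 5.5 = 57.27
  t = (30 x 5 - 195) / 5.5 = -8.18 (outside (0, 60))
  t = (30 x 5 + 195) / 5.5 = 62.73 (outside (0, 60))
Valid solutions in (0, 60): {57.27} minutes.
The first occurrence is t = 57.27 minutes.
The hands form a 165-degree angle at 57.27 minutes past 5:00.

Final answer: 57.27 minutes past 5:00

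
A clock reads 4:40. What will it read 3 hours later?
Starting time: 4:40
Adding 0 minutes to 40 minutes: 40 + 0 = 40 minutes
Adding 3 hours: 4 + 3 = 7
Final time: 7:40

Final answer: 7:40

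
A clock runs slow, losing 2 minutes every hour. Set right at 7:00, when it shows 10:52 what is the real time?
For every 60 true minutes, the faulty clock advances 58 minutes, so 1 faulty-clock minute corresponds to 60/58 true minutes.
From 7:00 to 10:52 on the faulty dial is 232 minutes.
True elapsed: 232 x 60/58 = 240 minutes = 4 hours.
True time: 7:00 + 4 hours = 11:00.

Final answer: 11:00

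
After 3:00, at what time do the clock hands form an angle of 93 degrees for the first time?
At t minutes past 3:00, the hour hand is at 30 x 3 + 0.5t degrees and the minute hand is at 6t degrees.
The smaller angle between them is 93 degrees when |30H - 5.5t| = 93 or |30H - 5.5t| = 267.
With H = 3, solve 30 x 3 - 5.5t = +/- target for each target:
  t = (30 x 3 - 93) / 5.5 = -0.55 (outside (0, 60))
  t = (30 x 3 + 93) / 5.5 = 33.27
  t = (30 x 3 - 267) / 5.5 = -32.18 (outside (0, 60))
  t = (30 x 3 + 267) / 5.5 = 64.91 (outside (0, 60))
Valid solutions in (0, 60): {33.27} minutes.
The first occurrence is t = 33.27 minutes.
The hands form a 93-degree angle at 33.27 minutes past 3:00.

Final answer: 33.27 minutes past 3:00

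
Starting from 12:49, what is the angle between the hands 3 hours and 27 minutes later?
First find the time 3 hours and 27 minutes after 12:49.
Total minutes: 12 x 60 + 49 + 3 x 60 + 27 = 976.
976 mod 720 = 256 minutes = 4:16.
Now compute the angle at 4:16:
Hour hand: 4 x 30 + 16 x 0.5 = 128 degrees
Minute hand: 16 x 6 = 96 degrees
Difference: |128 - 96| = 32 degrees
The angle is 32 degrees

Final answer: 32 degrees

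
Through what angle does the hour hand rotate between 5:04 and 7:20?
The hour hand moves 0.5 degrees per minute.
Time elapsed: 7:20 - 5:04 = 136 minutes
Angular displacement: 136 x 0.5 = 68 degrees

Final answer: 68 degrees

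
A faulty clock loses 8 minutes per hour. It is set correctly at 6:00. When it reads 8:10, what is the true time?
For every 60 true minutes, the faulty clock advances 52 minutes, so 1 faulty-clock minute corresponds to 60/52 true minutes.
From 6:00 to 8:10 on the faulty dial is 130 minutes.
True elapsed: 130 x 60/52 = 150 minutes = 2 hours and 30 minutes.
True time: 6:00 + 2 hours and 30 minutes = 8:30.

Final answer: 8:30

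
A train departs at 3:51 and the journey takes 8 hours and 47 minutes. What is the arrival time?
Starting time: 3:51
Adding 47 minutes to 51 minutes: 51 + 47 = 98 minutes = 1 hour and 38 minutes
Adding 8 hours: 3 + 8 + 1 (carry) = 12
Final time: 12:38

Final answer: 12:38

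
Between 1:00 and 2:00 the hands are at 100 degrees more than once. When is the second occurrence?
At t minutes past 1:00, the hour hand is at 30 x 1 + 0.5t degrees and the minute hand is at 6t degrees.
The smaller angle between them is 100 degrees when |30H - 5.5t| = 100 or |30H - 5.5t| = 260.
With H = 1, solve 30 x 1 - 5.5t = +/- target for each target:
  t = (30 x 1 - 100) / 5.5 = -12.73 (outside (0, 60))
  t = (30 x 1 + 100) / 5.5 = 23.64
  t = (30 x 1 - 260) / 5.5 = -41.82 (outside (0, 60))
  t = (30 x 1 + 260) / 5.5 = 52.73
Valid solutions in (0, 60): {23.64, 52.73} minutes.
The second occurrence is t = 52.73 minutes.
The hands form a 100-degree angle at 52.73 minutes past 1:00.

Final answer: 52.73 minutes past 1:00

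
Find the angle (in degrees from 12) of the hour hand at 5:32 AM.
The hour hand moves 30 degrees per hour and 0.5 degrees per minute.
At 5:32: (5) x 30 + 32 x 0.5 = 150 + 16 = 166 degrees

Final answer: 166 degrees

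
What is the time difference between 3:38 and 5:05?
From 3:38 to 5:05:
(5 x 60 + 5) - (3 x 60 + 38) = 305 - 218 = 87 minutes
= 1 hour and 27 minutes

Final answer: 1 hour and 27 minutes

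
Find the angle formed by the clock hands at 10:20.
Hour hand position: 10 x 30 + 20 x 0.5 = 310 degrees
Minute hand position: 20 x 6 = 120 degrees
Difference: |310 - 120| = 190 degrees
Since 190 > 180, the smaller angle is 360 - 190 = 170 degrees

Final answer: 170 degrees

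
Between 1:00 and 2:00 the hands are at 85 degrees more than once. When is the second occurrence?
At t minutes past 1:00, the hour hand is at 30 x 1 + 0.5t degrees and the minute hand is at 6t degrees.
The smaller angle between them is 85 degrees when |30H - 5.5t| = 85 or |30H - 5.5t| = 275.
With H = 1, solve 30 x 1 - 5.5t = +/- target for each target:
  t = (30 x 1 - 85) / 5.5 = -10 (outside (0, 60))
  t = (30 x 1 + 85) / 5.5 = 20.91
  t = (30 x 1 - 275) / 5.5 = -44.55 (outside (0, 60))
  t = (30 x 1 + 275) / 5.5 = 55.45
Valid solutions in (0, 60): {20.91, 55.45} minutes.
The second occurrence is t = 55.45 minutes.
The hands form a 85-degree angle at 55.45 minutes past 1:00.

Final answer: 55.45 minutes past 1:00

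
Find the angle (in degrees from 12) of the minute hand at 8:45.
The minute hand moves 6 degrees per minute.
At 8:45: 45 x 6 = 270 degrees

Final answer: 270 degrees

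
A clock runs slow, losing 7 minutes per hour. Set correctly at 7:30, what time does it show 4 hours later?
For every 60 true minutes, the faulty clock advances 60 - 7 = 53 minutes.
True elapsed: 4 hours = 240 minutes.
Faulty clock advances: 240 x 53/60 = 212 minutes (drift: 28 minutes behind).
Shown time: 7:30 + 212 minutes = 11:02.

Final answer: 11:02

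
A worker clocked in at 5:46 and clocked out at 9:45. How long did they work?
From 5:46 to 9:45:
(9 x 60 + 45) - (5 x 60 + 46) = 585 - 346 = 239 minutes
= 3 hours and 59 minutes

Final answer: 3 hours and 59 minutes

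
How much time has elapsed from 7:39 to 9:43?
From 7:39 to 9:43:
(9 x 60 + 43) - (7 x 60 + 39) = 583 - 459 = 124 minutes
= 2 hours and 4 minutes

Final answer: 2 hours and 4 minutes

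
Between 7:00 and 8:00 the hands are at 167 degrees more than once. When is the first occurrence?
At t minutes past 7:00, the hour hand is at 30 x 7 + 0.5t degrees and the minute hand is at 6t degrees.
The smaller angle between them is 167 degrees when |30H - 5.5t| = 167 or |30H - 5.5t| = 193.
With H = 7, solve 30 x 7 - 5.5t = +/- target for each target:
  t = (30 x 7 - 167) / 5.5 = 7.82
  t = (30 x 7 + 167) / 5.5 = 68.55 (outside (0, 60))
  t = (30 x 7 - 193) / 5.5 = 3.09
  t = (30 x 7 + 193) / 5.5 = 73.27 (outside (0, 60))
Valid solutions in (0, 60): {3.09, 7.82} minutes.
The first occurrence is t = 3.09 minutes.
The hands form a 167-degree angle at 3.09 minutes past 7:00.

Final answer: 3.09 minutes past 7:00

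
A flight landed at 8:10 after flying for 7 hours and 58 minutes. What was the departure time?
Starting time: 8:10 = 490 total minutes past 12:00
Subtracting: 7 hours and 58 minutes = 478 minutes
490 - 478 = 12 minutes
= 12 minutes past 12:00 = 12:12

Final answer: 12:12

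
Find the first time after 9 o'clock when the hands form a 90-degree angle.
At t minutes past 9:00, the hour hand is at 30 x 9 + 0.5t degrees and the minute hand is at 6t degrees.
The smaller angle between them is 90 degrees when |30H - 5.5t| = 90 or |30H - 5.5t| = 270.
With H = 9, solve 30 x 9 - 5.5t = +/- target for each target:
  t = (30 x 9 - 90) / 5.5 = 32.73
  t = (30 x 9 + 90) / 5.5 = 65.45 (outside (0, 60))
  t = (30 x 9 - 270) / 5.5 = 0 (outside (0, 60))
  t = (30 x 9 + 270) / 5.5 = 98.18 (outside (0, 60))
Valid solutions in (0, 60): {32.73} minutes.
First occurrence: t = 32.73 minutes.
The hands are at right angles at 32.73 minutes past 9:00.

Final answer: 32.73 minutes past 9:00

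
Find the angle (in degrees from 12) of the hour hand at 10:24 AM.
The hour hand moves 30 degrees per hour and 0.5 degrees per minute.
At 10:24: (10) x 30 + 24 x 0.5 = 300 + 12 = 312 degrees

Final answer: 312 degrees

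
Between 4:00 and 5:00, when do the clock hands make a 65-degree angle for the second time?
At t minutes past 4:00, the hour hand is at 30 x 4 + 0.5t degrees and the minute hand is at 6t degrees.
The smaller angle between them is 65 degrees when |30H - 5.5t| = 65 or |30H - 5.5t| = 295.
With H = 4, solve 30 x 4 - 5.5t = +/- target for each target:
  t = (30 x 4 - 65) / 5.5 = 10
  t = (30 x 4 + 65) / 5.5 = 33.64
  t = (30 x 4 - 295) / 5.5 = -31.82 (outside (0, 60))
  t = (30 x 4 + 295) / 5.5 = 75.45 (outside (0, 60))
Valid solutions in (0, 60): {10, 33.64} minutes.
The second occurrence is t = 33.64 minutes.
The hands form a 65-degree angle at 33.64 minutes past 4:00.

Final answer: 33.64 minutes past 4:00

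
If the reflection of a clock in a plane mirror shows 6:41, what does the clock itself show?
Reflection across the vertical (12-6) axis maps a hand at angle A degrees to (360 - A) degrees, which sends a reading of T minutes past 12:00 to (720 - T) minutes past 12:00.
Mirror reads 6:41 = 401 minutes past 12:00.
Actual time: (720 - 401) mod 720 = 319 minutes = 5:19.

Final answer: 5:19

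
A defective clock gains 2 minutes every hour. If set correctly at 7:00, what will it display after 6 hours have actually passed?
For every 60 true minutes, the faulty clock advances 60 + 2 = 62 minutes.
True elapsed: 6 hours = 360 minutes.
Faulty clock advances: 360 x 62/60 = 372 minutes (drift: 12 minutes ahead).
Shown time: 7:00 + 372 minutes = 1:12.

Final answer: 1:12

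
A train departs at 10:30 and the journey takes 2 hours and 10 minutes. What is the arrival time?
Starting time: 10:30
Adding 10 minutes to 30 minutes: 30 + 10 = 40 minutes
Adding 2 hours: 10 + 2 = 12
Final time: 12:40

Final answer: 12:40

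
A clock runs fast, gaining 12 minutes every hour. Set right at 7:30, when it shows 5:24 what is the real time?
For every 60 true minutes, the faulty clock advances 72 minutes, so 1 faulty-clock minute corresponds to 60/72 true minutes.
From 7:30 to 5:24 on the faulty dial is 594 minutes.
True elapsed: 594 x 60/72 = 495 minutes = 8 hours and 15 minutes.
True time: 7:30 + 8 hours and 15 minutes = 3:45.

Final answer: 3:45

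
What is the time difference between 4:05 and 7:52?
From 4:05 to 7:52:
(7 x 60 + 52) - (4 x 60 + 5) = 472 - 245 = 227 minutes
= 3 hours and 47 minutes

Final answer: 3 hours and 47 minutes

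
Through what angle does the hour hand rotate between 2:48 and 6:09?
The hour hand moves 0.5 degrees per minute.
Time elapsed: 6:09 - 2:48 = 201 minutes
Angular displacement: 201 x 0.5 = 100.5 degrees

Final answer: 100.5 degrees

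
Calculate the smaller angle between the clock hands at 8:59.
Hour hand position: 8 x 30 + 59 x 0.5 = 269.5 degrees
Minute hand position: 59 x 6 = 354 degrees
Difference: |269.5 - 354| = 84.5 degrees
The angle between the hands is 84.5 degrees

Final answer: 84.5 degrees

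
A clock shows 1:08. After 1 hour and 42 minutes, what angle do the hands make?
First find the time 1 hour and 42 minutes after 1:08.
Total minutes: 1 x 60 + 8 + 1 x 60 + 42 = 170.
170 mod 720 = 170 minutes = 2:50.
Now compute the angle at 2:50:
Hour hand: 2 x 30 + 50 x 0.5 = 85 degrees
Minute hand: 50 x 6 = 300 degrees
Difference: |85 - 300| = 215 degrees
Smaller angle: 360 - 215 = 145 degrees

Final answer: 145 degrees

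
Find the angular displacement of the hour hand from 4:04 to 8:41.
The hour hand moves 0.5 degrees per minute.
Time elapsed: 8:41 - 4:04 = 277 minutes
Angular displacement: 277 x 0.5 = 138.5 degrees

Final answer: 138.5 degrees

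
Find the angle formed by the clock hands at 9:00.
Hour hand position: 9 x 30 + 0 x 0.5 = 270 degrees
Minute hand position: 0 x 6 = 0 degrees
Difference: |270 - 0| = 270 degrees
Since 270 > 180, the smaller angle is 360 - 270 = 90 degrees

Final answer: 90 degrees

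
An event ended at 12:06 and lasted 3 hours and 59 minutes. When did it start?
Starting time: 12:06 = 6 total minutes past 12:00
Subtracting: 3 hours and 59 minutes = 239 minutes
6 - 239 = -233 (negative, add 12 hours = 720) = 487 minutes
= 8 hours and 7 minutes past 12:00 = 8:07

Final answer: 8:07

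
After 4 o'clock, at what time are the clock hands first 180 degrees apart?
For hands to be 180 degrees apart: |30H - 5.5t| = 180
With H = 4: t = (30 x 4 + 180)/5.5 = 54.55 or t = (30 x 4 - 180)/5.5 = -10.91
First valid solution (0 < t < 60): t = 54.55 minutes
The hands are opposite at 54.55 minutes past 4:00.

Final answer: 54.55 minutes past 4:00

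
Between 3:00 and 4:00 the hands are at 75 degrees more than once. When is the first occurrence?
At t minutes past 3:00, the hour hand is at 30 x 3 + 0.5t degrees and the minute hand is at 6t degrees.
The smaller angle between them is 75 degrees when |30H - 5.5t| = 75 or |30H - 5.5t| = 285.
With H = 3, solve 30 x 3 - 5.5t = +/- target for each target:
  t = (30 x 3 - 75) / 5.5 = 2.73
  t = (30 x 3 + 75) / 5.5 = 30
  t = (30 x 3 - 285) / 5.5 = -35.45 (outside (0, 60))
  t = (30 x 3 + 285) / 5.5 = 68.18 (outside (0, 60))
Valid solutions in (0, 60): {2.73, 30} minutes.
The first occurrence is t = 2.73 minutes.
The hands form a 75-degree angle at 2.73 minutes past 3:00.

Final answer: 2.73 minutes past 3:00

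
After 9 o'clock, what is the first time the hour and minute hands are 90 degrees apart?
At t minutes past 9:00, the hour hand is at 30 x 9 + 0.5t degrees and the minute hand is at 6t degrees.
The smaller angle between them is 90 degrees when |30H - 5.5t| = 90 or |30H - 5.5t| = 270.
With H = 9, solve 30 x 9 - 5.5t = +/- target for each target:
  t = (30 x 9 - 90) / 5.5 = 32.73
  t = (30 x 9 + 90) / 5.5 = 65.45 (outside (0, 60))
  t = (30 x 9 - 270) / 5.5 = 0 (outside (0, 60))
  t = (30 x 9 + 270) / 5.5 = 98.18 (outside (0, 60))
Valid solutions in (0, 60): {32.73} minutes.
The first occurrence is t = 32.73 minutes.
The hands form a 90-degree angle at 32.73 minutes past 9:00.

Final answer: 32.73 minutes past 9:00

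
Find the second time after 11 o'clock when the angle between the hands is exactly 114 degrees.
At t minutes past 11:00, the hour hand is at 30 x 11 + 0.5t degrees and the minute hand is at 6t degrees.
The smaller angle between them is 114 degrees when |30H - 5.5t| = 114 or |30H - 5.5t| = 246.
With H = 11, solve 30 x 11 - 5.5t = +/- target for each target:
  t = (30 x 11 - 114) / 5.5 = 39.27
  t = (30 x 11 + 114) / 5.5 = 80.73 (outside (0, 60))
  t = (30 x 11 - 246) / 5.5 = 15.27
  t = (30 x 11 + 246) / 5.5 = 104.73 (outside (0, 60))
Valid solutions in (0, 60): {15.27, 39.27} minutes.
The second occurrence is t = 39.27 minutes.
The hands form a 114-degree angle at 39.27 minutes past 11:00.

Final answer: 39.27 minutes past 11:00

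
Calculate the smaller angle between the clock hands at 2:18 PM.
Hour hand position: 2 x 30 + 18 x 0.5 = 69 degrees
Minute hand position: 18 x 6 = 108 degrees
Difference: |69 - 108| = 39 degrees
The angle between the hands is 39 degrees

Final answer: 39 degrees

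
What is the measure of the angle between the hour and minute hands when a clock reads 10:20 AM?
Hour hand position: 10 x 30 + 20 x 0.5 = 310 degrees
Minute hand position: 20 x 6 = 120 degrees
Difference: |310 - 120| = 190 degrees
Since 190 > 180, the smaller angle is 360 - 190 = 170 degrees

Final answer: 170 degrees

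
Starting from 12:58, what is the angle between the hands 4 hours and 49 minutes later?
First find the time 4 hours and 49 minutes after 12:58.
Total minutes: 12 x 60 + 58 + 4 x 60 + 49 = 1067.
1067 mod 720 = 347 minutes = 5:47.
Now compute the angle at 5:47:
Hour hand: 5 x 30 + 47 x 0.5 = 173.5 degrees
Minute hand: 47 x 6 = 282 degrees
Difference: |173.5 - 282| = 108.5 degrees
The angle is 108.5 degrees

Final answer: 108.5 degrees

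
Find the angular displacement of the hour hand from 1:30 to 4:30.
The hour hand moves 0.5 degrees per minute.
Time elapsed: 4:30 - 1:30 = 180 minutes
Angular displacement: 180 x 0.5 = 90 degrees

Final answer: 90 degrees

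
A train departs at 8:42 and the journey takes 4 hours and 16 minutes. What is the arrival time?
Starting time: 8:42
Adding 16 minutes to 42 minutes: 42 + 16 = 58 minutes
Adding 4 hours: 8 + 4 = 12
Final time: 12:58

Final answer: 12:58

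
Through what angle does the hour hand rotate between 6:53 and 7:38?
The hour hand moves 0.5 degrees per minute.
Time elapsed: 7:38 - 6:53 = 45 minutes
Angular displacement: 45 x 0.5 = 22.5 degrees

Final answer: 22.5 degrees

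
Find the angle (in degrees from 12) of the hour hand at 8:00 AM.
The hour hand moves 30 degrees per hour and 0.5 degrees per minute.
At 8:00: (8) x 30 + 0 x 0.5 = 240 + 0 = 240 degrees

Final answer: 240 degrees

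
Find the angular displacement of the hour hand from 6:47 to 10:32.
The hour hand moves 0.5 degrees per minute.
Time elapsed: 10:32 - 6:47 = 225 minutes
Angular displacement: 225 x 0.5 = 112.5 degrees

Final answer: 112.5 degrees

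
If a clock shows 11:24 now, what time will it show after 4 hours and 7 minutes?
Starting time: 11:24
Adding 7 minutes to 24 minutes: 24 + 7 = 31 minutes
Adding 4 hours: 11 + 4 = 15 - 12 = 3
Final time: 3:31

Final answer: 3:31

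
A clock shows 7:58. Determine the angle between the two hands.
Hour hand position: 7 x 30 + 58 x 0.5 = 239 degrees
Minute hand position: 58 x 6 = 348 degrees
Difference: |239 - 348| = 109 degrees
The angle between the hands is 109 degrees

Final answer: 109 degrees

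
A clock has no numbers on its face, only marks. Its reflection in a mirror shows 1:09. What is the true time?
Reflection across the vertical (12-6) axis maps a hand at angle A degrees to (360 - A) degrees, which sends a reading of T minutes past 12:00 to (720 - T) minutes past 12:00.
Mirror reads 1:09 = 69 minutes past 12:00.
Actual time: (720 - 69) mod 720 = 651 minutes = 10:51.

Final answer: 10:51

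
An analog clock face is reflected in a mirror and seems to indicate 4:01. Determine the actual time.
Reflection across the vertical (12-6) axis maps a hand at angle A degrees to (360 - A) degrees, which sends a reading of T minutes past 12:00 to (720 - T) minutes past 12:00.
Mirror reads 4:01 = 241 minutes past 12:00.
Actual time: (720 - 241) mod 720 = 479 minutes = 7:59.

Final answer: 7:59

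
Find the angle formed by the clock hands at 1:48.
Hour hand position: 1 x 30 + 48 x 0.5 = 54 degrees
Minute hand position: 48 x 6 = 288 degrees
Difference: |54 - 288| = 234 degrees
Since 234 > 180, the smaller angle is 360 - 234 = 126 degrees

Final answer: 126 degrees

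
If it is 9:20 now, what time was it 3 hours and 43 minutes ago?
Starting time: 9:20 = 560 total minutes past 12:00
Subtracting: 3 hours and 43 minutes = 223 minutes
560 - 223 = 337 minutes
= 5 hours and 37 minutes past 12:00 = 5:37

Final answer: 5:37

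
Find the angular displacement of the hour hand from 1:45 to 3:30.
The hour hand moves 0.5 degrees per minute.
Time elapsed: 3:30 - 1:45 = 105 minutes
Angular displacement: 105 x 0.5 = 52.5 degrees

Final answer: 52.5 degrees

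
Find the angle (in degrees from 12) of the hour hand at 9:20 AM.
The hour hand moves 30 degrees per hour and 0.5 degrees per minute.
At 9:20: (9) x 30 + 20 x 0.5 = 270 + 10 = 280 degrees

Final answer: 280 degrees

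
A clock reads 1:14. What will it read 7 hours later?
Starting time: 1:14
Adding 0 minutes to 14 minutes: 14 + 0 = 14 minutes
Adding 7 hours: 1 + 7 = 8
Final time: 8:14

Final answer: 8:14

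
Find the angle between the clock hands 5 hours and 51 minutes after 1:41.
First find the time 5 hours and 51 minutes after 1:41.
Total minutes: 1 x 60 + 41 + 5 x 60 + 51 = 452.
452 mod 720 = 452 minutes = 7:32.
Now compute the angle at 7:32:
Hour hand: 7 x 30 + 32 x 0.5 = 226 degrees
Minute hand: 32 x 6 = 192 degrees
Difference: |226 - 192| = 34 degrees
The angle is 34 degrees

Final answer: 34 degrees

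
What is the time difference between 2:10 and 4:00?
From 2:10 to 4:00:
(4 x 60 + 0) - (2 x 60 + 10) = 240 - 130 = 110 minutes
= 1 hour and 50 minutes

Final answer: 1 hour and 50 minutes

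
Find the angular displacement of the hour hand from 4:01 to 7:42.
The hour hand moves 0.5 degrees per minute.
Time elapsed: 7:42 - 4:01 = 221 minutes
Angular displacement: 221 x 0.5 = 110.5 degrees

Final answer: 110.5 degrees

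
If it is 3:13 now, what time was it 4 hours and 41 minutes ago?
Starting time: 3:13 = 193 total minutes past 12:00
Subtracting: 4 hours and 41 minutes = 281 minutes
193 - 281 = -88 (negative, add 12 hours = 720) = 632 minutes
= 10 hours and 32 minutes past 12:00 = 10:32

Final answer: 10:32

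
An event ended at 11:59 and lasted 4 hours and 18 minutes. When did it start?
Starting time: 11:59 = 719 total minutes past 12:00
Subtracting: 4 hours and 18 minutes = 258 minutes
719 - 258 = 461 minutes
= 7 hours and 41 minutes past 12:00 = 7:41

Final answer: 7:41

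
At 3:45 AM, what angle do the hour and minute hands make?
Hour hand position: 3 x 30 + 45 x 0.5 = 112.5 degrees
Minute hand position: 45 x 6 = 270 degrees
Difference: |112.5 - 270| = 157.5 degrees
The angle between the hands is 157.5 degrees

Final answer: 157.5 degrees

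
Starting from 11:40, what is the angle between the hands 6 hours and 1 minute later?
First find the time 6 hours and 1 minute after 11:40.
Total minutes: 11 x 60 + 40 + 6 x 60 + 1 = 1061.
1061 mod 720 = 341 minutes = 5:41.
Now compute the angle at 5:41:
Hour hand: 5 x 30 + 41 x 0.5 = 170.5 degrees
Minute hand: 41 x 6 = 246 degrees
Difference: |170.5 - 246| = 75.5 degrees
The angle is 75.5 degrees

Final answer: 75.5 degrees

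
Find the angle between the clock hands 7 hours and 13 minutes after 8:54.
First find the time 7 hours and 13 minutes after 8:54.
Total minutes: 8 x 60 + 54 + 7 x 60 + 13 = 967.
967 mod 720 = 247 minutes = 4:07.
Now compute the angle at 4:07:
Hour hand: 4 x 30 + 7 x 0.5 = 123.5 degrees
Minute hand: 7 x 6 = 42 degrees
Difference: |123.5 - 42| = 81.5 degrees
The angle is 81.5 degrees

Final answer: 81.5 degrees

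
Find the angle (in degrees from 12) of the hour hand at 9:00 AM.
The hour hand moves 30 degrees per hour and 0.5 degrees per minute.
At 9:00: (9) x 30 + 0 x 0.5 = 270 + 0 = 270 degrees

Final answer: 270 degrees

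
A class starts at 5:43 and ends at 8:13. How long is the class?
From 5:43 to 8:13:
(8 x 60 + 13) - (5 x 60 + 43) = 493 - 343 = 150 minutes
= 2 hours and 30 minutes

Final answer: 2 hours and 30 minutes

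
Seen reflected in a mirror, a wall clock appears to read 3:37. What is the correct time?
Reflection across the vertical (12-6) axis maps a hand at angle A degrees to (360 - A) degrees, which sends a reading of T minutes past 12:00 to (720 - T) minutes past 12:00.
Mirror reads 3:37 = 217 minutes past 12:00.
Actual time: (720 - 217) mod 720 = 503 minutes = 8:23.

Final answer: 8:23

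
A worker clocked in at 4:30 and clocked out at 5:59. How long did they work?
From 4:30 to 5:59:
(5 x 60 + 59) - (4 x 60 + 30) = 359 - 270 = 89 minutes
= 1 hour and 29 minutes

Final answer: 1 hour and 29 minutes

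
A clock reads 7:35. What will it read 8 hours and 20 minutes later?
Starting time: 7:35
Adding 20 minutes to 35 minutes: 35 + 20 = 55 minutes
Adding 8 hours: 7 + 8 = 15 - 12 = 3
Final time: 3:55

Final answer: 3:55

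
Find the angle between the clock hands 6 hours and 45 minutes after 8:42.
First find the time 6 hours and 45 minutes after 8:42.
Total minutes: 8 x 60 + 42 + 6 x 60 + 45 = 927.
927 mod 720 = 207 minutes = 3:27.
Now compute the angle at 3:27:
Hour hand: 3 x 30 + 27 x 0.5 = 103.5 degrees
Minute hand: 27 x 6 = 162 degrees
Difference: |103.5 - 162| = 58.5 degrees
The angle is 58.5 degrees

Final answer: 58.5 degrees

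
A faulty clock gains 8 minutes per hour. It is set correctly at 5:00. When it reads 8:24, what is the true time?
For every 60 true minutes, the faulty clock advances 68 minutes, so 1 faulty-clock minute corresponds to 60/68 true minutes.
From 5:00 to 8:24 on the faulty dial is 204 minutes.
True elapsed: 204 x 60/68 = 180 minutes = 3 hours.
True time: 5:00 + 3 hours = 8:00.

Final answer: 8:00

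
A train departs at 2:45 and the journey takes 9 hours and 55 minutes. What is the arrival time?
Starting time: 2:45
Adding 55 minutes to 45 minutes: 45 + 55 = 100 minutes = 1 hour and 40 minutes
Adding 9 hours: 2 + 9 + 1 (carry) = 12
Final time: 12:40

Final answer: 12:40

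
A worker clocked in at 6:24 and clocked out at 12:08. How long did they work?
From 6:24 to 12:08:
(12 x 60 + 8) - (6 x 60 + 24) = 728 - 384 = 344 minutes
= 5 hours and 44 minutes

Final answer: 5 hours and 44 minutes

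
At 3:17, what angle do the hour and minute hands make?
Hour hand position: 3 x 30 + 17 x 0.5 = 98.5 degrees
Minute hand position: 17 x 6 = 102 degrees
Difference: |98.5 - 102| = 3.5 degrees
The angle between the hands is 3.5 degrees

Final answer: 3.5 degrees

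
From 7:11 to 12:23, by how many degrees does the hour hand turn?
The hour hand moves 0.5 degrees per minute.
Time elapsed: 12:23 - 7:11 = 312 minutes
Angular displacement: 312 x 0.5 = 156 degrees

Final answer: 156 degrees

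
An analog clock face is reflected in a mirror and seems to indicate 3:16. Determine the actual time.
Reflection across the vertical (12-6) axis maps a hand at angle A degrees to (360 - A) degrees, which sends a reading of T minutes past 12:00 to (720 - T) minutes past 12:00.
Mirror reads 3:16 = 196 minutes past 12:00.
Actual time: (720 - 196) mod 720 = 524 minutes = 8:44.

Final answer: 8:44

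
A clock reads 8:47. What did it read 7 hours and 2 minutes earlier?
Starting time: 8:47 = 527 total minutes past 12:00
Subtracting: 7 hours and 2 minutes = 422 minutes
527 - 422 = 105 minutes
= 1 hour and 45 minutes past 12:00 = 1:45

Final answer: 1:45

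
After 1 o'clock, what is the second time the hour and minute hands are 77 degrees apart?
At t minutes past 1:00, the hour hand is at 30 x 1 + 0.5t degrees and the minute hand is at 6t degrees.
The smaller angle between them is 77 degrees when |30H - 5.5t| = 77 or |30H - 5.5t| = 283.
With H = 1, solve 30 x 1 - 5.5t = +/- target for each target:
  t = (30 x 1 - 77) / 5.5 = -8.55 (outside (0, 60))
  t = (30 x 1 + 77) / 5.5 = 19.45
  t = (30 x 1 - 283) / 5.5 = -46 (outside (0, 60))
  t = (30 x 1 + 283) / 5.5 = 56.91
Valid solutions in (0, 60): {19.45, 56.91} minutes.
The second occurrence is t = 56.91 minutes.
The hands form a 77-degree angle at 56.91 minutes past 1:00.

Final answer: 56.91 minutes past 1:00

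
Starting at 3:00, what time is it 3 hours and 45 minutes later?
Starting time: 3:00
Adding 45 minutes to 0 minutes: 0 + 45 = 45 minutes
Adding 3 hours: 3 + 3 = 6
Final time: 6:45

Final answer: 6:45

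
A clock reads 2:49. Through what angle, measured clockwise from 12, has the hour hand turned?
The hour hand moves 30 degrees per hour and 0.5 degrees per minute.
At 2:49: (2) x 30 + 49 x 0.5 = 60 + 24.5 = 84.5 degrees

Final answer: 84.5 degrees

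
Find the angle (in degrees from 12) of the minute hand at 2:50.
The minute hand moves 6 degrees per minute.
At 2:50: 50 x 6 = 300 degrees

Final answer: 300 degrees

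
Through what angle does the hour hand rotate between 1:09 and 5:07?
The hour hand moves 0.5 degrees per minute.
Time elapsed: 5:07 - 1:09 = 238 minutes
Angular displacement: 238 x 0.5 = 119 degrees

Final answer: 119 degrees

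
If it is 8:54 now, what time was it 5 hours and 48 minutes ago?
Starting time: 8:54 = 534 total minutes past 12:00
Subtracting: 5 hours and 48 minutes = 348 minutes
534 - 348 = 186 minutes
= 3 hours and 6 minutes past 12:00 = 3:06

Final answer: 3:06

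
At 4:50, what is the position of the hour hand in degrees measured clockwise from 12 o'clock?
The hour hand moves 30 degrees per hour and 0.5 degrees per minute.
At 4:50: (4) x 30 + 50 x 0.5 = 120 + 25 = 145 degrees

Final answer: 145 degrees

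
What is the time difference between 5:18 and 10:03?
From 5:18 to 10:03:
(10 x 60 + 3) - (5 x 60 + 18) = 603 - 318 = 285 minutes
= 4 hours and 45 minutes

Final answer: 4 hours and 45 minutes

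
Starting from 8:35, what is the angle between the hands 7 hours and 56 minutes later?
First find the time 7 hours and 56 minutes after 8:35.
Total minutes: 8 x 60 + 35 + 7 x 60 + 56 = 991.
991 mod 720 = 271 minutes = 4:31.
Now compute the angle at 4:31:
Hour hand: 4 x 30 + 31 x 0.5 = 135.5 degrees
Minute hand: 31 x 6 = 186 degrees
Difference: |135.5 - 186| = 50.5 degrees
The angle is 50.5 degrees

Final answer: 50.5 degrees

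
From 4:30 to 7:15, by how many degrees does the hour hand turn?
The hour hand moves 0.5 degrees per minute.
Time elapsed: 7:15 - 4:30 = 165 minutes
Angular displacement: 165 x 0.5 = 82.5 degrees

Final answer: 82.5 degrees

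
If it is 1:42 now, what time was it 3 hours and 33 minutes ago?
Starting time: 1:42 = 102 total minutes past 12:00
Subtracting: 3 hours and 33 minutes = 213 minutes
102 - 213 = -111 (negative, add 12 hours = 720) = 609 minutes
= 10 hours and 9 minutes past 12:00 = 10:09

Final answer: 10:09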